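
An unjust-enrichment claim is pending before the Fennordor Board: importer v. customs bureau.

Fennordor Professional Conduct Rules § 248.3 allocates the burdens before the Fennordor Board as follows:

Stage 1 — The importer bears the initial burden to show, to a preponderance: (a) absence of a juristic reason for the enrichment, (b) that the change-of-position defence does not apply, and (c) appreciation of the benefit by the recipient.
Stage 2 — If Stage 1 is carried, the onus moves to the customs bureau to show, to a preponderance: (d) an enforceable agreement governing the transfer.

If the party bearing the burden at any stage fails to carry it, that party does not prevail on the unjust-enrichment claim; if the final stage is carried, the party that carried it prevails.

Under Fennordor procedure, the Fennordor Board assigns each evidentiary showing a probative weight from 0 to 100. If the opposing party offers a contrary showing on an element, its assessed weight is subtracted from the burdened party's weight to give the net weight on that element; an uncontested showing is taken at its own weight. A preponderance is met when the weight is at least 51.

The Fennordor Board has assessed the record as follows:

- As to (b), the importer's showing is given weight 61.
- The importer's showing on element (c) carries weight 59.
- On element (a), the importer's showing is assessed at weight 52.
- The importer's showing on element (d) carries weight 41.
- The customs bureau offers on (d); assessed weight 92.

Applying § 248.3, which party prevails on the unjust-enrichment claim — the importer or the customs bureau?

customs bureau

Stage 1 (importer, a preponderance, weight is at least 51): (a) 52 ≥ 51 — meets; (b) 61 ≥ 51 — meets; (c) 59 ≥ 51 — meets.
  All elements met. The burden passes to the customs bureau.
Stage 2 (customs bureau, a preponderance, weight is at least 51): (d) net 92−41=51 ≥ 51 — meets.
  Stage 2 carried; the final stage is satisfied.
Every stage carried; the customs bureau prevails.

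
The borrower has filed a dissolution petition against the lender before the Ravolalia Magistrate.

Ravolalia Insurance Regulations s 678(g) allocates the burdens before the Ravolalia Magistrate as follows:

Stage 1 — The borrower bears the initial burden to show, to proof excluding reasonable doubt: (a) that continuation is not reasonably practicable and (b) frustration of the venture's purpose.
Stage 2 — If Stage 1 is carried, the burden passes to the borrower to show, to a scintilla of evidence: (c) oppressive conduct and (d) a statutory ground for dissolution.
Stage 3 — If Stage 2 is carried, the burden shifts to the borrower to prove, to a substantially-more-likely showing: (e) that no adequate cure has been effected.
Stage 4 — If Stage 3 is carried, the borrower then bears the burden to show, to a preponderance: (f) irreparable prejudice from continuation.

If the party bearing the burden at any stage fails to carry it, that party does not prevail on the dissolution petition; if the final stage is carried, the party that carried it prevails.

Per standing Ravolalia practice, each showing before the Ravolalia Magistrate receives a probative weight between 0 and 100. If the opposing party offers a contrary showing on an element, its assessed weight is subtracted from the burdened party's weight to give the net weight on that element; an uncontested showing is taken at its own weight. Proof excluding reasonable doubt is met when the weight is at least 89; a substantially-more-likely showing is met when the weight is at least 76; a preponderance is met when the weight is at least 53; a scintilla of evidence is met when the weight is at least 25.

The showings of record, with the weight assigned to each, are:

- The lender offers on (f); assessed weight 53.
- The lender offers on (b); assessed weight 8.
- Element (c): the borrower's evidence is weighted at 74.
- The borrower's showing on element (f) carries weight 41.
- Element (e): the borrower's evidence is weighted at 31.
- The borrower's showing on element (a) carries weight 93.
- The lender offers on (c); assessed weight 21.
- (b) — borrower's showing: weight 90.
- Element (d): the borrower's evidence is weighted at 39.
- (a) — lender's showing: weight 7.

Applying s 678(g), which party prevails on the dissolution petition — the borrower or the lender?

Stage 1 (borrower, proof excluding reasonable doubt, weight is at least 89): (a) net 93−7=86 < 89 — fails; (b) net 90−8=82 < 89 — fails.
  The borrower does not carry Stage 1.
The analysis ends at Stage 1; the lender prevails.

lender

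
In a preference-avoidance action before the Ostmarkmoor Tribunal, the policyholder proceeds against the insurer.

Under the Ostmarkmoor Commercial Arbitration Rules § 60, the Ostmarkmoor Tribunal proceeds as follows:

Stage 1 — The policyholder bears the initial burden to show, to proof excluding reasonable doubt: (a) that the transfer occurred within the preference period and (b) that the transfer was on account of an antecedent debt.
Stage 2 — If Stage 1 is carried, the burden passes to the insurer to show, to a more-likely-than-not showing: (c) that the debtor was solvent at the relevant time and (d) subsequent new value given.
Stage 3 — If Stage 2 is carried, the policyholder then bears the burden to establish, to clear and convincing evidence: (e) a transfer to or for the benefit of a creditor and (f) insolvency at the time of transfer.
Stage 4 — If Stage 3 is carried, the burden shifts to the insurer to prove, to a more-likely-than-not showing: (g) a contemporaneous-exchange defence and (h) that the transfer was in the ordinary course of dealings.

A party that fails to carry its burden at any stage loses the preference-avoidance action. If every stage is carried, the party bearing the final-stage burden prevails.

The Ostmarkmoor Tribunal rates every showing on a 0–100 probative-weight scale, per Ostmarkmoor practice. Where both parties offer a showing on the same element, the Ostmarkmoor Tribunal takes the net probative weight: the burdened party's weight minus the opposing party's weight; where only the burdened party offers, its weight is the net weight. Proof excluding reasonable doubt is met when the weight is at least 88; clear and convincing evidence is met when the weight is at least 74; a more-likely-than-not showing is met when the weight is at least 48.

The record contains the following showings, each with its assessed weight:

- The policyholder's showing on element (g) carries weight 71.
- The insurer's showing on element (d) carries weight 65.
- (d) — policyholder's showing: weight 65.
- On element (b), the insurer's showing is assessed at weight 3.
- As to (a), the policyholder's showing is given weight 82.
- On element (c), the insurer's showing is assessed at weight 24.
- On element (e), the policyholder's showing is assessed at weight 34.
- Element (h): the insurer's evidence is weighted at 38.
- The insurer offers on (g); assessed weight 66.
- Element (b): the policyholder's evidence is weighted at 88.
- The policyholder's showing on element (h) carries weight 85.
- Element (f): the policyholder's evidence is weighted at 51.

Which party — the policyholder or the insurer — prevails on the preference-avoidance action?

insurer

Stage 1 — burden on policyholder; standard: proof excluding reasonable doubt (weight is at least 88).
    (a): 82 < 88 [not met]
    (b): 88 − 3 = 85 < 88 [not met]
  Not every element is met, so the policyholder fails to carry Stage 1.
The insurer prevails.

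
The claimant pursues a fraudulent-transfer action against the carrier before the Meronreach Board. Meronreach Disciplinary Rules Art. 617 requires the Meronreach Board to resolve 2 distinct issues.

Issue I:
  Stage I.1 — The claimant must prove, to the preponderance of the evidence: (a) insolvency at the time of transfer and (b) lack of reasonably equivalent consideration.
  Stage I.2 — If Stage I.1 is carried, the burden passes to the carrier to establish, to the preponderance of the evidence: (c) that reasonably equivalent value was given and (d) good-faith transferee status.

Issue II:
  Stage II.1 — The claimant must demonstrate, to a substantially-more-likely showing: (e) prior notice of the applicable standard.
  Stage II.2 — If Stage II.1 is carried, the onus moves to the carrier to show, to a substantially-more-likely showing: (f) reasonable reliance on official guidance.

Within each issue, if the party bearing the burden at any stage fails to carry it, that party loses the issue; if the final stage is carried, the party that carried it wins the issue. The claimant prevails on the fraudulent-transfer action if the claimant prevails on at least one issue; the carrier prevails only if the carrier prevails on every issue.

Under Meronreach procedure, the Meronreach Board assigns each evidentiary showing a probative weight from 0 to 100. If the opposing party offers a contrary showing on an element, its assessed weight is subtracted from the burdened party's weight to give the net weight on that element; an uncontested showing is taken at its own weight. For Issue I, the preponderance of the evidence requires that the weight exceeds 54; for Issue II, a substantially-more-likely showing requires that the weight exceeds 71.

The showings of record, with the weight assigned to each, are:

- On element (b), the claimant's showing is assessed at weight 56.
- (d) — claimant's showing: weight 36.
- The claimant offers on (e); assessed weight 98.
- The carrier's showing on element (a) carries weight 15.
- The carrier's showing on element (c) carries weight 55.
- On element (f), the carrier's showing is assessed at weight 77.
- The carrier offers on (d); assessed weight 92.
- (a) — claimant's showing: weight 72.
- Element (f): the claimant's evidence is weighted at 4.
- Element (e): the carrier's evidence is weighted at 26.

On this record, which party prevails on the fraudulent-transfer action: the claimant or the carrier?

— Issue I —
Stage I.1 (claimant, the preponderance of the evidence, weight exceeds 54): (a) net 72−15=57 > 54 — meets; (b) 56 > 54 — meets.
  Stage I.1 carried; the burden shifts to the carrier.
Stage I.2 (carrier, the preponderance of the evidence, weight exceeds 54): (c) 55 > 54 — meets; (d) net 92−36=56 > 54 — meets.
  Stage I.2 carried; the final stage is satisfied.
Every stage carried; the carrier prevails on this issue.
— Issue II —
Stage II.1 (claimant, a substantially-more-likely showing, weight exceeds 71): (e) net 98−26=72 > 71 — meets.
  Stage II.1 carried; the burden shifts to the carrier.
Stage II.2 (carrier, a substantially-more-likely showing, weight exceeds 71): (f) net 77−4=73 > 71 — meets.
  All elements met at the final stage.
With every stage satisfied, the carrier prevails on this issue.
Per-issue: Issue I → carrier; Issue II → carrier. The claimant must prevail on at least one issue; overall, the carrier prevails.

carrier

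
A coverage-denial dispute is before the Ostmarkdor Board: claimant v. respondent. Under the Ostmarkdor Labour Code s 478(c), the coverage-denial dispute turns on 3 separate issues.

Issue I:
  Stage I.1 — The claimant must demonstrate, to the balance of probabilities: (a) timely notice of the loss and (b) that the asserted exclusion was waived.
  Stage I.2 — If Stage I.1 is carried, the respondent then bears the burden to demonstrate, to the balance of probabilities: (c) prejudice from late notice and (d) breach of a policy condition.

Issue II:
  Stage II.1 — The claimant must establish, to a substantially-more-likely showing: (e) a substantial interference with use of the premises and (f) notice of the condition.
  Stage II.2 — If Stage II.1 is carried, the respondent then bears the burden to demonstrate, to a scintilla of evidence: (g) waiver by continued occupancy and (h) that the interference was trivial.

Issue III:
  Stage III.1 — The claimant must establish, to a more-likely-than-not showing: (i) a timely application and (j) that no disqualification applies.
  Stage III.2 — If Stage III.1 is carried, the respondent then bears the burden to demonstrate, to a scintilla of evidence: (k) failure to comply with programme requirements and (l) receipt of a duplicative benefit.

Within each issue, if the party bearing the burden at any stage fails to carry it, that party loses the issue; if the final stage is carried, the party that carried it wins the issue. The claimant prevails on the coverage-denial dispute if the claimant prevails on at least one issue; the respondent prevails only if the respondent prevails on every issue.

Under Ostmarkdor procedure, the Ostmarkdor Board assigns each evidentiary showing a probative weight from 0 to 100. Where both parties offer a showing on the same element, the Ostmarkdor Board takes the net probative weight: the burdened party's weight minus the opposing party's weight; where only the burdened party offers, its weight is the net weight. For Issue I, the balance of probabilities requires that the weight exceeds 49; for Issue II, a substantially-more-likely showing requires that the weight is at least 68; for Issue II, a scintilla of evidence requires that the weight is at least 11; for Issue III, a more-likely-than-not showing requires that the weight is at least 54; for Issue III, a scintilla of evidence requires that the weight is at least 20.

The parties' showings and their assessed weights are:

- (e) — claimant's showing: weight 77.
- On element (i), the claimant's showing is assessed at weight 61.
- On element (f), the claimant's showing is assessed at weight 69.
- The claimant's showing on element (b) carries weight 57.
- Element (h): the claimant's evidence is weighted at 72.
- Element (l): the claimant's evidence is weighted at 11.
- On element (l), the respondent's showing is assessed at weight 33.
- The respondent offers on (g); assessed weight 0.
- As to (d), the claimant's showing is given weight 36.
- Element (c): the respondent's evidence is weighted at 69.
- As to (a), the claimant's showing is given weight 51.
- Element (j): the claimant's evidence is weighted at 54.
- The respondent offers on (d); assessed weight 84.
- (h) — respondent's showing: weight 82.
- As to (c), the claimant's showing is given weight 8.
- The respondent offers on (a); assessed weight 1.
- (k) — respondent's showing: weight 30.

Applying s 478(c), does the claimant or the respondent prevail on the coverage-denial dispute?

— Issue I —
At Stage I.1 the claimant must meet the balance of probabilities (weight exceeds 49): on (a) the weight is 51 less the opposing 1 gives net 50, which does exceed 49, so (a) meets the standard; on (b) the weight is 57, which does exceed 49, so (b) meets the standard.
  The claimant carries Stage I.1; the respondent now bears the burden.
At Stage I.2 the respondent must meet the balance of probabilities (weight exceeds 49): on (c) the weight is 69 less the opposing 8 gives net 61, > 49, so (c) meets the standard; on (d) the weight is 84 less the opposing 36 gives net 48, ≤ 49, so (d) does not meet the standard.
  The respondent does not carry Stage I.2.
So the claimant prevails on this issue.
— Issue II —
At Stage II.1 the claimant must meet a substantially-more-likely showing (weight is at least 68): on (e) the weight is 77, which does reach 68, so (e) meets the standard; on (f) the weight is 69, which does reach 68, so (f) meets the standard.
  Stage II.1 is satisfied; the onus moves to the respondent.
At Stage II.2 the respondent must meet a scintilla of evidence (weight is at least 11): on (g) the weight is 0, < 11, so (g) does not meet the standard; on (h) the weight is 82 less the opposing 72 gives net 10, which does not reach 11, so (h) does not meet the standard.
  Stage II.2 not carried; the respondent fails its burden.
The claimant prevails on this issue.
— Issue III —
Stage III.1 (claimant, a more-likely-than-not showing, weight is at least 54): (i) 61 ≥ 54 — meets; (j) 54 ≥ 54 — meets.
  All elements met. The burden passes to the respondent.
Stage III.2 (respondent, a scintilla of evidence, weight is at least 20): (k) 30 ≥ 20 — meets; (l) net 33−11=22 ≥ 20 — meets.
  The respondent carries the last stage.
With every stage satisfied, the respondent prevails on this issue.
Per-issue: Issue I → claimant; Issue II → claimant; Issue III → respondent. The claimant must prevail on at least one issue; overall, the claimant prevails.

claimant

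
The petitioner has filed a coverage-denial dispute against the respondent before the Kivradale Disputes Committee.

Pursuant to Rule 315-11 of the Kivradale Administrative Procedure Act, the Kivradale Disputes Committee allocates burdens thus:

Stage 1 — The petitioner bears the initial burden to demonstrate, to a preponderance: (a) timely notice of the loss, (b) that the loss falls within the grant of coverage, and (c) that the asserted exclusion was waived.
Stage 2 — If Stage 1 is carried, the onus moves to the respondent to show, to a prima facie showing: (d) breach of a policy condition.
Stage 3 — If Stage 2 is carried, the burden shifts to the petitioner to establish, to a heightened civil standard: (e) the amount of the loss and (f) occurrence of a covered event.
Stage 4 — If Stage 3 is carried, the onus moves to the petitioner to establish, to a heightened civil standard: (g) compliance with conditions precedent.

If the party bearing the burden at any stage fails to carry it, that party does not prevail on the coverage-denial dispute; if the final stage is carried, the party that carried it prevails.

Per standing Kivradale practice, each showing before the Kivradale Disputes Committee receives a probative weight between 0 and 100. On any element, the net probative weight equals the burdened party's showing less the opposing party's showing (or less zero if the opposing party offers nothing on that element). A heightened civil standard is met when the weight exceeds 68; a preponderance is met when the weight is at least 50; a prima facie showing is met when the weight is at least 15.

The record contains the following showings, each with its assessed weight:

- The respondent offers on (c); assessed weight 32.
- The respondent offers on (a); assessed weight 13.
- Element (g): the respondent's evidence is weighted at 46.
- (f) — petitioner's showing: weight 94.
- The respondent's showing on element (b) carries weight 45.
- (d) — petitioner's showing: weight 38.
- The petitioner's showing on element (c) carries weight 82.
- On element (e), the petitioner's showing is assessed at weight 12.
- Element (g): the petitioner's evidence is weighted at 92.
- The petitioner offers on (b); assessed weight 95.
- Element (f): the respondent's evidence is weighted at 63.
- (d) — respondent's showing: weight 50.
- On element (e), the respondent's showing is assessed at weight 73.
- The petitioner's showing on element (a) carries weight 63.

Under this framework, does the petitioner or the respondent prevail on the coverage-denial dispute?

Stage 1 — burden on petitioner; standard: a preponderance (weight is at least 50).
    (a): 63 − 13 = 50 ≥ 50 [met]
    (b): 95 − 45 = 50 ≥ 50 [met]
    (c): 82 − 32 = 50 ≥ 50 [met]
  Stage 1 carried; the burden shifts to the respondent.
Stage 2 — burden on respondent; standard: a prima facie showing (weight is at least 15).
    (d): 50 − 38 = 12 < 15 [not met]
  Not every element is met, so the respondent fails to carry Stage 2.
The analysis ends at Stage 2; the petitioner prevails.

petitioner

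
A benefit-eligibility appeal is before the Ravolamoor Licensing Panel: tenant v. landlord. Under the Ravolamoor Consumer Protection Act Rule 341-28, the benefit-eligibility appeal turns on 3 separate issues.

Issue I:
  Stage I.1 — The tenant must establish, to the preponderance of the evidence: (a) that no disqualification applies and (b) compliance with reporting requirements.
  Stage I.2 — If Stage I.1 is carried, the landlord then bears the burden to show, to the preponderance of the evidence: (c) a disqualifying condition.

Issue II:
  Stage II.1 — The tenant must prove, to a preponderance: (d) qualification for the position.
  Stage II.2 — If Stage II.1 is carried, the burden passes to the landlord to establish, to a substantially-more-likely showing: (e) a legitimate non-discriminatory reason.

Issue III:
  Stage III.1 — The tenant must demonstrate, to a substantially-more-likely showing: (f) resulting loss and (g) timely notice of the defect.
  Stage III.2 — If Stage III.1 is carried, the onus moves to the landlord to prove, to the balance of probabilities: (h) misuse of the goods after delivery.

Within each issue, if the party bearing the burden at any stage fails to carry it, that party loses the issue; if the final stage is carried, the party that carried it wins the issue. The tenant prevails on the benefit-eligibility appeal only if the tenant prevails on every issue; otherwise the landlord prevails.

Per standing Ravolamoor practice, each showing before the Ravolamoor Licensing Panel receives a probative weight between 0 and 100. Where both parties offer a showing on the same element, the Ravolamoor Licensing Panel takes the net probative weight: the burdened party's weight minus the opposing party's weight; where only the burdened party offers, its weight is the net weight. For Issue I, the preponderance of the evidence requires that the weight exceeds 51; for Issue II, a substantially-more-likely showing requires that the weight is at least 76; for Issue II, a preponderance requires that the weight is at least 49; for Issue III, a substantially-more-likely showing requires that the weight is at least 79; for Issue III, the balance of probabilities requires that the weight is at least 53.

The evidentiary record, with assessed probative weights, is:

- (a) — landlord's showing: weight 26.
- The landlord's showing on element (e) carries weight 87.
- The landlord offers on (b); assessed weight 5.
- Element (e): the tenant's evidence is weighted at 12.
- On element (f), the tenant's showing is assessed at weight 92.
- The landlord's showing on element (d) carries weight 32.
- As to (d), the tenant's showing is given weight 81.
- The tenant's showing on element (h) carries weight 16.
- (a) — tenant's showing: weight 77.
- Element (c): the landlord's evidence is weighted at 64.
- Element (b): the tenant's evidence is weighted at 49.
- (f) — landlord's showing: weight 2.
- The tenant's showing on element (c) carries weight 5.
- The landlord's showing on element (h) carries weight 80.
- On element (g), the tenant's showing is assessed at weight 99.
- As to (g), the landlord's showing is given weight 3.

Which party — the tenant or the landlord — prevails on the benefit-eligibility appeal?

landlord

— Issue I —
Stage I.1 — burden on tenant; standard: the preponderance of the evidence (weight exceeds 51).
    (a): 77 − 26 = 51 ≤ 51 [not met]
    (b): 49 − 5 = 44 ≤ 51 [not met]
  Not every element is met, so the tenant fails to carry Stage I.1.
So the landlord prevails on this issue.
— Issue II —
Stage II.1 (tenant, a preponderance, weight is at least 49): (d) net 81−32=49 ≥ 49 — meets.
  Stage II.1 is satisfied; the onus moves to the landlord.
Stage II.2 (landlord, a substantially-more-likely showing, weight is at least 76): (e) net 87−12=75 < 76 — fails.
  The landlord does not carry Stage II.2.
The tenant prevails on this issue.
— Issue III —
Stage III.1 (tenant, a substantially-more-likely showing, weight is at least 79): (f) net 92−2=90 ≥ 79 — meets; (g) net 99−3=96 ≥ 79 — meets.
  Stage III.1 carried; the burden shifts to the landlord.
Stage III.2 (landlord, the balance of probabilities, weight is at least 53): (h) net 80−16=64 ≥ 53 — meets.
  Stage III.2 carried; the final stage is satisfied.
With every stage satisfied, the landlord prevails on this issue.
Per-issue: Issue I → landlord; Issue II → tenant; Issue III → landlord. The tenant must prevail on every issue; overall, the landlord prevails.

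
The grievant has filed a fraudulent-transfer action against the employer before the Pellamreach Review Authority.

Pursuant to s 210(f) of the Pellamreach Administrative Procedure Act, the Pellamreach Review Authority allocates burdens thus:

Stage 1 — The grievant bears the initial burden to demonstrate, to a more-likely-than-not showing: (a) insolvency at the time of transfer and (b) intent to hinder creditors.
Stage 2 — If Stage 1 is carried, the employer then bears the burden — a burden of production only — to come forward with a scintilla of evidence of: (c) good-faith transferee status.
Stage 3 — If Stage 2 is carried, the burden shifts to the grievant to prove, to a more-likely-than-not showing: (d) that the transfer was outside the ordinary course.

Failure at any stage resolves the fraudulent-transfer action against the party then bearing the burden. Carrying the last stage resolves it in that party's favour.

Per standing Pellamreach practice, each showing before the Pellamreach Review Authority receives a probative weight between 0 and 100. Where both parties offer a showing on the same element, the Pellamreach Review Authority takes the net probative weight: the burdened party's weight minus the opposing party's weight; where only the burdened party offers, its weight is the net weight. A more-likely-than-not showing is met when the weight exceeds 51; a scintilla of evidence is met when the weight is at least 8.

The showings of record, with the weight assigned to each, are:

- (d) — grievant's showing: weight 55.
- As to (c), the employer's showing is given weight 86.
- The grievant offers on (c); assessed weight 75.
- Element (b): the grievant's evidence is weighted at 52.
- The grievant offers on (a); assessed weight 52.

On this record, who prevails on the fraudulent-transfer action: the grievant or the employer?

grievant

At Stage 1 the grievant must meet a more-likely-than-not showing (weight exceeds 51): on (a) the weight is 52, > 51, so (a) meets the standard; on (b) the weight is 52, which does exceed 51, so (b) meets the standard.
  Stage 1 is satisfied; the onus moves to the employer.
At Stage 2 the employer must meet a scintilla of evidence (weight is at least 8): on (c) the weight is 86 less the opposing 75 gives net 11, which does reach 8, so (c) meets the standard.
  Stage 2 is satisfied; the onus moves to the grievant.
At Stage 3 the grievant must meet a more-likely-than-not showing (weight exceeds 51): on (d) the weight is 55, which does exceed 51, so (d) meets the standard.
  The grievant carries the last stage.
All stages carried — the grievant prevails.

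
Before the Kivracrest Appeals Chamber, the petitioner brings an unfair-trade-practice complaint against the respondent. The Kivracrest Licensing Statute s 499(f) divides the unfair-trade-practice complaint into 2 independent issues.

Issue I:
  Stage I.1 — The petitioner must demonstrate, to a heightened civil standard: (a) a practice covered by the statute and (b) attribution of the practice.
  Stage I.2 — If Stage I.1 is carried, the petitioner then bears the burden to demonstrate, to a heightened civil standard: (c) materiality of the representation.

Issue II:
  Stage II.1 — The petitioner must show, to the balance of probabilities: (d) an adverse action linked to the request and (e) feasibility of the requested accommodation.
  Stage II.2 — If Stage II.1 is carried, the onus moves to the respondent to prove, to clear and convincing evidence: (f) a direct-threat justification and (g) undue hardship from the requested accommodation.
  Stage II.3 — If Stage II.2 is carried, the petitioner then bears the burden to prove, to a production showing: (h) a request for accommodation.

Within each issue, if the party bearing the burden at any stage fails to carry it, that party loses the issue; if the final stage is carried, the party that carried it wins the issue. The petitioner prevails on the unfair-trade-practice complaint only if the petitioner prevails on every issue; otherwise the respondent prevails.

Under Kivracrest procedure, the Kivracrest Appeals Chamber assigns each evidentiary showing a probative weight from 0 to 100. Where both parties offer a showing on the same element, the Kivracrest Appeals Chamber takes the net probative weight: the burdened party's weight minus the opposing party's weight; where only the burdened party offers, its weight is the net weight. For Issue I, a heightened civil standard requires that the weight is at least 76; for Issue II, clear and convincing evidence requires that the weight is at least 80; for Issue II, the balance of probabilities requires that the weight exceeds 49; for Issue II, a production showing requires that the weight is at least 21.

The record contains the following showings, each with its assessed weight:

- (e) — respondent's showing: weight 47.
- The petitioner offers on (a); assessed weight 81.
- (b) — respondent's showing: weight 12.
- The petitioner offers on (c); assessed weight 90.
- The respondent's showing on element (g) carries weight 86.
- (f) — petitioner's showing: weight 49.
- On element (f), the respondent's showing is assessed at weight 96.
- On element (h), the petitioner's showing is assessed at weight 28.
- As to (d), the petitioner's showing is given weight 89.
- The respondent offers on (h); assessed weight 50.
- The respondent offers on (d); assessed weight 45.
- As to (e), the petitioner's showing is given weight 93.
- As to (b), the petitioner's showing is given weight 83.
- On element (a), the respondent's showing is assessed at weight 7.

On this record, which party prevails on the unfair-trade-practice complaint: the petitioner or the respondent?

— Issue I —
Stage I.1 — burden on petitioner; standard: a heightened civil standard (weight is at least 76).
    (a): 81 − 7 = 74 < 76 [not met]
    (b): 83 − 12 = 71 < 76 [not met]
  Not every element is met, so the petitioner fails to carry Stage I.1.
So the respondent prevails on this issue.
— Issue II —
At Stage II.1 the petitioner must meet the balance of probabilities (weight exceeds 49): on (d) the weight is 89 less the opposing 45 gives net 44, ≤ 49, so (d) does not meet the standard; on (e) the weight is 93 less the opposing 47 gives net 46, ≤ 49, so (e) does not meet the standard.
  Not every element is met, so the petitioner fails to carry Stage II.1.
The respondent prevails on this issue.
Per-issue: Issue I → respondent; Issue II → respondent. The petitioner must prevail on every issue; overall, the respondent prevails.

respondent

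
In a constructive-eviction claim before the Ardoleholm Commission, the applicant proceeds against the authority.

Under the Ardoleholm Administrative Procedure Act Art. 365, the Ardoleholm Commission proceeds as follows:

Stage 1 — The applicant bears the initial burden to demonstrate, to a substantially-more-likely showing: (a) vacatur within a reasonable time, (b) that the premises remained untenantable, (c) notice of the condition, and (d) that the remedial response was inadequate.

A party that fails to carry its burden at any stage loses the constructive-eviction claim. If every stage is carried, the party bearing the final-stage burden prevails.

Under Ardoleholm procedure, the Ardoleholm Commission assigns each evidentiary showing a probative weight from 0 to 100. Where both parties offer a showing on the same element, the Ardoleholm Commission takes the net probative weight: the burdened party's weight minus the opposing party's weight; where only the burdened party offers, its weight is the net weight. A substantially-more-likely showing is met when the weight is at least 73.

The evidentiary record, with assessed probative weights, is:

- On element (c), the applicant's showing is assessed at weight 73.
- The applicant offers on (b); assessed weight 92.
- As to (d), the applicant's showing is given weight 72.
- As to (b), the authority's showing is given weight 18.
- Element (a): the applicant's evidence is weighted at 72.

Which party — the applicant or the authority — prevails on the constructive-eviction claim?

authority

At Stage 1 the applicant must meet a substantially-more-likely showing (weight is at least 73): on (a) the weight is 72, which does not reach 73, so (a) does not meet the standard; on (b) the weight is 92 less the opposing 18 gives net 74, ≥ 73, so (b) meets the standard; on (c) the weight is 73, ≥ 73, so (c) meets the standard; on (d) the weight is 72, which does not reach 73, so (d) does not meet the standard.
  Stage 1 not carried; the applicant fails its burden.
The authority prevails.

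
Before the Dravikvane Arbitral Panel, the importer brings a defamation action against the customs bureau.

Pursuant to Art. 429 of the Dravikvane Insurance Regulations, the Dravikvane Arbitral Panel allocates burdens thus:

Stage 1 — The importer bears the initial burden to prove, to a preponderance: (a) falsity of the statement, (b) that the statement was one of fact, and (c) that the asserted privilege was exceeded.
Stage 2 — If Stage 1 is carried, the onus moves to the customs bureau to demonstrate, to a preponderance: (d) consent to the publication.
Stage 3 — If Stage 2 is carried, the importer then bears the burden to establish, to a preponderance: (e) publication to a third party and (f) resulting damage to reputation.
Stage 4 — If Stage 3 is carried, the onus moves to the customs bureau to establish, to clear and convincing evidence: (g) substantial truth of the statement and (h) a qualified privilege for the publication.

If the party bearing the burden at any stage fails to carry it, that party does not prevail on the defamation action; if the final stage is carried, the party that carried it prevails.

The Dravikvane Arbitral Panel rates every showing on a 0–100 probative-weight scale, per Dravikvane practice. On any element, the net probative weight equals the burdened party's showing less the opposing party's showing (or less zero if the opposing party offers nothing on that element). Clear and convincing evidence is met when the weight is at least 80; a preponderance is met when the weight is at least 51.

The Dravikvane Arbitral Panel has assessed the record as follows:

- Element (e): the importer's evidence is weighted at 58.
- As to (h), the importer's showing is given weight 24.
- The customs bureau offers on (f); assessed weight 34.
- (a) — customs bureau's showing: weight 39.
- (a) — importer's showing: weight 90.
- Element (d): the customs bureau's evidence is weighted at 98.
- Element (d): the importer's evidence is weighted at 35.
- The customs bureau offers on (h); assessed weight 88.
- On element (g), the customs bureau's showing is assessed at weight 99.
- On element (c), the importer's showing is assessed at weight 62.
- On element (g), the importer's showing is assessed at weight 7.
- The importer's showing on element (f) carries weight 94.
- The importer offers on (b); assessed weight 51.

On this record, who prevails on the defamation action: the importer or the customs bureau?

At Stage 1 the importer must meet a preponderance (weight is at least 51): on (a) the weight is 90 less the opposing 39 gives net 51, which does reach 51, so (a) meets the standard; on (b) the weight is 51, which does reach 51, so (b) meets the standard; on (c) the weight is 62, ≥ 51, so (c) meets the standard.
  Stage 1 is satisfied; the onus moves to the customs bureau.
At Stage 2 the customs bureau must meet a preponderance (weight is at least 51): on (d) the weight is 98 less the opposing 35 gives net 63, which does reach 51, so (d) meets the standard.
  Stage 2 is satisfied; the onus moves to the importer.
At Stage 3 the importer must meet a preponderance (weight is at least 51): on (e) the weight is 58, which does reach 51, so (e) meets the standard; on (f) the weight is 94 less the opposing 34 gives net 60, which does reach 51, so (f) meets the standard.
  Stage 3 is satisfied; the onus moves to the customs bureau.
At Stage 4 the customs bureau must meet clear and convincing evidence (weight is at least 80): on (g) the weight is 99 less the opposing 7 gives net 92, ≥ 80, so (g) meets the standard; on (h) the weight is 88 less the opposing 24 gives net 64, which does not reach 80, so (h) does not meet the standard.
  Stage 4 not carried; the customs bureau fails its burden.
The analysis ends at Stage 4; the importer prevails.

importer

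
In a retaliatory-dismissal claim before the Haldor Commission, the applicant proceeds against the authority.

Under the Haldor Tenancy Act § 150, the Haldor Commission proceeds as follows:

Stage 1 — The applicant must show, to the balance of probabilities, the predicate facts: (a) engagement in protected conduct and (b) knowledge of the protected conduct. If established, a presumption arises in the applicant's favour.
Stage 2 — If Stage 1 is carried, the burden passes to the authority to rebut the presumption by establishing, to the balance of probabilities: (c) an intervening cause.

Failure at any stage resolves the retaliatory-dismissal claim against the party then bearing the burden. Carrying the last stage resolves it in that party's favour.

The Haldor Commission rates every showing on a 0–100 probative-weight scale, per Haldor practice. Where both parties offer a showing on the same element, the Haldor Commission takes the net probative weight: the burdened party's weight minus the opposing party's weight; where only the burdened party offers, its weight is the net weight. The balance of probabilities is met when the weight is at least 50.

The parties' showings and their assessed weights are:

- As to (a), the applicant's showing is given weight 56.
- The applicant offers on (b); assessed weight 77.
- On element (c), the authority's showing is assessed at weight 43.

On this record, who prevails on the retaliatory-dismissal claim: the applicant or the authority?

applicant

Stage 1 (applicant, the balance of probabilities, weight is at least 50): (a) 56 ≥ 50 — meets; (b) 77 ≥ 50 — meets.
  The applicant carries Stage 1; the authority now bears the burden.
Stage 2 (authority, the balance of probabilities, weight is at least 50): (c) 43 < 50 — fails.
  Not every element is met, so the authority fails to carry Stage 2.
The analysis ends at Stage 2; the applicant prevails.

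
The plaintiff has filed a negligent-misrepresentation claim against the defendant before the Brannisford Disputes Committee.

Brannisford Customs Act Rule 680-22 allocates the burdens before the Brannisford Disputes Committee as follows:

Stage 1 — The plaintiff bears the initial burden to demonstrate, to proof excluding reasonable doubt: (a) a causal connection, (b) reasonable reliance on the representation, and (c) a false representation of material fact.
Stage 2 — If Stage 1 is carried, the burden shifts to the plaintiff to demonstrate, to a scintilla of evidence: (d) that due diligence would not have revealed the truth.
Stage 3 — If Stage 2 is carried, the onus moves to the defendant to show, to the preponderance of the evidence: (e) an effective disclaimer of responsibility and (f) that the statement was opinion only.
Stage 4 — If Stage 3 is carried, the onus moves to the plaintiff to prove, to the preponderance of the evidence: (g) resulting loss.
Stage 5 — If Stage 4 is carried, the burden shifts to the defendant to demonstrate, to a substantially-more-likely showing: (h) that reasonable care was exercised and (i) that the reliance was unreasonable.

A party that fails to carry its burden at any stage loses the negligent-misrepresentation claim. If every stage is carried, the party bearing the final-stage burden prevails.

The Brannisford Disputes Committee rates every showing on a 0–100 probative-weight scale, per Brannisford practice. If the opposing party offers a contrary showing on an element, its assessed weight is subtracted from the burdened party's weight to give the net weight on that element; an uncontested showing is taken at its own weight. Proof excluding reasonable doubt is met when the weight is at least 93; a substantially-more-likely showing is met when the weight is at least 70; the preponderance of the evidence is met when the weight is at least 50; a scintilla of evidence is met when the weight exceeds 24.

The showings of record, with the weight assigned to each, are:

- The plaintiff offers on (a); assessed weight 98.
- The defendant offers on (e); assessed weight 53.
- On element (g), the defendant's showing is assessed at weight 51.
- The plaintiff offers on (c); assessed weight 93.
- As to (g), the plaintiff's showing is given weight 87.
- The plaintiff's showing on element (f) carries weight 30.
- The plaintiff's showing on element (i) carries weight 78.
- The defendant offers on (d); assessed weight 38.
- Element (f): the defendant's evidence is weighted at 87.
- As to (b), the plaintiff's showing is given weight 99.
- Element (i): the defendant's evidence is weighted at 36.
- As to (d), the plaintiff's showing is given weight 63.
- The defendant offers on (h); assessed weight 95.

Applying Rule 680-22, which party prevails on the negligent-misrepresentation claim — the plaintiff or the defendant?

At Stage 1 the plaintiff must meet proof excluding reasonable doubt (weight is at least 93): on (a) the weight is 98, which does reach 93, so (a) meets the standard; on (b) the weight is 99, which does reach 93, so (b) meets the standard; on (c) the weight is 93, ≥ 93, so (c) meets the standard.
  All elements met. The plaintiff retains the burden for Stage 2.
At Stage 2 the plaintiff must meet a scintilla of evidence (weight exceeds 24): on (d) the weight is 63 less the opposing 38 gives net 25, which does exceed 24, so (d) meets the standard.
  Stage 2 carried; the burden shifts to the defendant.
At Stage 3 the defendant must meet the preponderance of the evidence (weight is at least 50): on (e) the weight is 53, which does reach 50, so (e) meets the standard; on (f) the weight is 87 less the opposing 30 gives net 57, ≥ 50, so (f) meets the standard.
  Stage 3 is satisfied; the onus moves to the plaintiff.
At Stage 4 the plaintiff must meet the preponderance of the evidence (weight is at least 50): on (g) the weight is 87 less the opposing 51 gives net 36, which does not reach 50, so (g) does not meet the standard.
  Not every element is met, so the plaintiff fails to carry Stage 4.
The analysis ends at Stage 4; the defendant prevails.

defendant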